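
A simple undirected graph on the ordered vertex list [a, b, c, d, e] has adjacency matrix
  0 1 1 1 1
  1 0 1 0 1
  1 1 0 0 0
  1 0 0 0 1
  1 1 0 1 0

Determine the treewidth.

2

A width-2 tree decomposition is:
Bags: B1 = {a, d, e}  B2 = {a, b, e}  B3 = {a, b, c}
Tree: B1–B2, B2–B3
Every bag has size at most 3, so the width is 3 − 1 = 2 and tw(G) ≤ 2. Conversely, {a, d, e} is a clique of size 3, and the vertices of any clique must share a bag in every tree decomposition; so some bag has ≥ 3 vertices and tw(G) ≥ 2. Therefore the treewidth is 2.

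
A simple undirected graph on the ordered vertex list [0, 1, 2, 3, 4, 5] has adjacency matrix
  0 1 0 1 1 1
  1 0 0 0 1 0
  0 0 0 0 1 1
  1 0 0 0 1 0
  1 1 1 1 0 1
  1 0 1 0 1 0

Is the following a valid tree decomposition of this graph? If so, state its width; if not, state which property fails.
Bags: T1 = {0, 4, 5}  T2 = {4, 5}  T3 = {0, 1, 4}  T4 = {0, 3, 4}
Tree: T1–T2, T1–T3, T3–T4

No — vertex 2 appears in no bag.

A tree decomposition must satisfy three properties: every vertex lies in some bag; for every edge, both endpoints lie together in some bag; and for every vertex, the bags containing it form a connected subtree. Here vertex 2 appears in no bag, so the decomposition is invalid.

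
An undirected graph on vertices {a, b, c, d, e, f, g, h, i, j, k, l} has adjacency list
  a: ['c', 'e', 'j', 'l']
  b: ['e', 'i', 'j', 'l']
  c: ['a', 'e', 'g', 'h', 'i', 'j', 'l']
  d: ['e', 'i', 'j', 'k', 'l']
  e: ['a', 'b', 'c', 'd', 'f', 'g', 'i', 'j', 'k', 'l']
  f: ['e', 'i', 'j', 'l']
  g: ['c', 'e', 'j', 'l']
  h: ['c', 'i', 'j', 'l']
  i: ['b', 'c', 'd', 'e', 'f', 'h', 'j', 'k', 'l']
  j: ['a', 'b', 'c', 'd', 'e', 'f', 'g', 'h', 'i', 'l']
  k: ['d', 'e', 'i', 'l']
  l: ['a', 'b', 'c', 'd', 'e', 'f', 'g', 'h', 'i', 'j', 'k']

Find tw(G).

4

A width-4 tree decomposition is:
Bags: B1 = {c, e, i, j, l}  B2 = {e, f, i, j, l}  B3 = {b, e, i, j, l}  B4 = {c, e, g, j, l}  B5 = {c, h, i, j, l}  B6 = {a, c, e, j, l}  B7 = {d, e, i, j, l}  B8 = {d, e, i, k, l}
Tree: B1–B2, B2–B3, B1–B4, B1–B5, B4–B6, B1–B7, B7–B8
Every bag has size at most 5, so the width is 5 − 1 = 4 and tw(G) ≤ 4. For the lower bound, the 5 vertices {c, e, g, j, l} are pairwise adjacent, and any tree decomposition puts a clique entirely inside one bag — forcing width ≥ 4. Combining the bounds, tw(G) = 4.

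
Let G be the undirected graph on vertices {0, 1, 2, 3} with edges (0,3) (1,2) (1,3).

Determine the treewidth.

1

A width-1 tree decomposition is:
Bags: B1 = {1, 3}  B2 = {0, 3}  B3 = {1, 2}
Tree: B1–B2, B1–B3
Every bag has size at most 2, so the width is 2 − 1 = 1 and tw(G) ≤ 1. Since G has at least one edge (e.g. 3–1), it is not an edgeless graph, so tw(G) ≥ 1. The upper and lower bounds meet at 1, so that is the treewidth.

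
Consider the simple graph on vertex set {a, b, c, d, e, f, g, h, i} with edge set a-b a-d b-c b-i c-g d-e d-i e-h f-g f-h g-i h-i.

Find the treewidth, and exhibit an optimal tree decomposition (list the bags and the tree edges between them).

The largest bag has 4 vertices, giving width 3; this decomposition certifies tw(G) ≤ 3. For the lower bound: the 4 vertex sets {a,d,e}, {h}, {i}, {b,c,f,g} are disjoint, each induces a connected subgraph, and every pair is joined by at least one edge of G. Contracting each set to a single vertex therefore yields K_{4} as a minor, and since treewidth is minor-monotone, tw(G) ≥ tw(K_{4}) = 3. Therefore the treewidth is 3.

Treewidth 3.
Bags: B1 = {a, d, e, h}  B2 = {a, d, h, i}  B3 = {a, b, h, i}  B4 = {b, f, h, i}  B5 = {b, f, g, i}  B6 = {b, c, f, g}
Tree: B1–B2, B2–B3, B3–B4, B4–B5, B5–B6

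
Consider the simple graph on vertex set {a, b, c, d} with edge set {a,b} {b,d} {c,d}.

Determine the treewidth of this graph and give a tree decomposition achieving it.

Treewidth 1.
One optimal decomposition is:
Bags: B1 = {b, d}  B2 = {a, b}  B3 = {c, d}
Tree: B1–B2, B1–B3

The largest bag has 2 vertices, giving width 1; this decomposition certifies tw(G) ≤ 1. Since G has at least one edge (e.g. d–b), it is not an edgeless graph, so tw(G) ≥ 1. The upper and lower bounds meet at 1, so that is the treewidth.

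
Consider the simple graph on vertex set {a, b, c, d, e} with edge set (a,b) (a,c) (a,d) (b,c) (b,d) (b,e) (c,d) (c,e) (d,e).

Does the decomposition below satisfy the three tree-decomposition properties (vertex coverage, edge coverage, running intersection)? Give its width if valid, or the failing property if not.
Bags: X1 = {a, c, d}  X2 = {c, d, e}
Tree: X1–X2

A tree decomposition must satisfy three properties: every vertex lies in some bag; for every edge, both endpoints lie together in some bag; and for every vertex, the bags containing it form a connected subtree. Here vertex b appears in no bag, so the decomposition is invalid.

No — vertex b appears in no bag.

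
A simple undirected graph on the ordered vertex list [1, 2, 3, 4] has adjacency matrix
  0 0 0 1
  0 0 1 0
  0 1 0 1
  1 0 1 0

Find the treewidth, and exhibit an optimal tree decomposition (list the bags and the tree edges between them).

Treewidth 1.
One such decomposition:
Bags: B1 = {1, 4}  B2 = {3, 4}  B3 = {2, 3}
Tree: B1–B2, B2–B3

Every bag has size at most 2, so the width is 2 − 1 = 1 and tw(G) ≤ 1. Any graph with an edge has treewidth ≥ 1, and G has the edge 4–1. The upper and lower bounds meet at 1, so that is the treewidth.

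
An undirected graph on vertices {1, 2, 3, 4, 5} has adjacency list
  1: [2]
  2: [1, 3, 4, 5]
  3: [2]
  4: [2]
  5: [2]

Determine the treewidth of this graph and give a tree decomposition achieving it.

Treewidth 1.
Bags: B1 = {2, 5}  B2 = {1, 2}  B3 = {2, 4}  B4 = {2, 3}
Tree: B1–B2, B2–B3, B3–B4

Every bag has size at most 2, so the width is 2 − 1 = 1 and tw(G) ≤ 1. Any graph with an edge has treewidth ≥ 1, and G has the edge 2–5. Combining the bounds, tw(G) = 1.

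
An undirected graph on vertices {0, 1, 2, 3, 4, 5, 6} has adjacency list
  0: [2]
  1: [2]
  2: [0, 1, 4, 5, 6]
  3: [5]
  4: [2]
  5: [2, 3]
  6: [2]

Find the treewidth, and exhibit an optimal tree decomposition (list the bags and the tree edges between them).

Treewidth 1.
One such decomposition:
Bags: B1 = {2, 4}  B2 = {2, 5}  B3 = {2, 6}  B4 = {0, 2}  B5 = {3, 5}  B6 = {1, 2}
Tree: B1–B2, B2–B3, B3–B4, B2–B5, B4–B6

Every bag has size at most 2, so the width is 2 − 1 = 1 and tw(G) ≤ 1. Since G has at least one edge (e.g. 2–4), it is not an edgeless graph, so tw(G) ≥ 1. Hence tw(G) = 1 exactly.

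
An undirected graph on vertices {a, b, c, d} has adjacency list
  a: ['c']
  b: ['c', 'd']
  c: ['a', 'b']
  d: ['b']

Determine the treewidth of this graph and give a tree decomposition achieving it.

Treewidth 1.
One optimal decomposition is:
Bags: B1 = {a, c}  B2 = {b, c}  B3 = {b, d}
Tree: B1–B2, B2–B3

The largest bag has 2 vertices, giving width 1; this decomposition certifies tw(G) ≤ 1. G has an edge, so its treewidth is at least 1. Therefore the treewidth is 1.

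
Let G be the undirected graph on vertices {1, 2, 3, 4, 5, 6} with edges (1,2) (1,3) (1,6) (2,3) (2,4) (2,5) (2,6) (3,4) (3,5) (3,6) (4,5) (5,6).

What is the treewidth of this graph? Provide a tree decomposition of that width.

Each bag holds 4 vertices, so the decomposition has width 3, which upper-bounds the treewidth. For the lower bound, the 4 vertices {1, 2, 3, 6} are pairwise adjacent, and any tree decomposition puts a clique entirely inside one bag — forcing width ≥ 3. Therefore the treewidth is 3.

Treewidth 3.
One such decomposition:
Bags: B1 = {2, 3, 4, 5}  B2 = {2, 3, 5, 6}  B3 = {1, 2, 3, 6}
Tree: B1–B2, B2–B3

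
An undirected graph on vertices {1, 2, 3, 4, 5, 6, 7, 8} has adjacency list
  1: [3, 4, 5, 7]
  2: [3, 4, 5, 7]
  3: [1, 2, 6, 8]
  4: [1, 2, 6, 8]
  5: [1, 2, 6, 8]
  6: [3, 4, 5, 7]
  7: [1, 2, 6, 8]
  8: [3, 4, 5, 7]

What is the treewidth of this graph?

A width-4 tree decomposition is:
Bags: B1 = {1, 2, 3, 6, 8}  B2 = {1, 2, 6, 7, 8}  B3 = {1, 2, 4, 6, 8}  B4 = {1, 2, 5, 6, 8}
Tree: B1–B2, B2–B3, B3–B4
Every bag has size at most 5, so the width is 5 − 1 = 4 and tw(G) ≤ 4. For the lower bound: the 5 vertex sets {3,6}, {7,8}, {2,4}, {1}, {5} are disjoint, each induces a connected subgraph, and every pair is joined by at least one edge of G. Contracting each set to a single vertex therefore yields K_{5} as a minor, and since treewidth is minor-monotone, tw(G) ≥ tw(K_{5}) = 4. Therefore the treewidth is 4.

4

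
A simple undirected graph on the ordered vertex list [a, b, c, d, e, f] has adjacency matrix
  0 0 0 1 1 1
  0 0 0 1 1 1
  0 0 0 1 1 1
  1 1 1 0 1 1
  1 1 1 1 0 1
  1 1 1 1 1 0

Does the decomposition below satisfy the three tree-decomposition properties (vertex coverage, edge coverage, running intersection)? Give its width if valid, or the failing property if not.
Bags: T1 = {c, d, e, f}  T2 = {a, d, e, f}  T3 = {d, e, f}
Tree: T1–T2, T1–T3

No — vertex b appears in no bag.

A tree decomposition must satisfy three properties: every vertex lies in some bag; for every edge, both endpoints lie together in some bag; and for every vertex, the bags containing it form a connected subtree. Here vertex b appears in no bag, so the decomposition is invalid.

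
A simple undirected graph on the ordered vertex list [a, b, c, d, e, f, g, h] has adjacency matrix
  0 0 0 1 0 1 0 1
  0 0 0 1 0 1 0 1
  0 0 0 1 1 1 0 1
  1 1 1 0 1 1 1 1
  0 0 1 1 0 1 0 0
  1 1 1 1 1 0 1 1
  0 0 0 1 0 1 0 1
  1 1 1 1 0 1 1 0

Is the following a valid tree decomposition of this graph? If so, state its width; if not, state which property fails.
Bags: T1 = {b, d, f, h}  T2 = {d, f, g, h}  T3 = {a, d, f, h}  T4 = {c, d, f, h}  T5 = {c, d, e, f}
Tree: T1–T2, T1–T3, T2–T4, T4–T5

Every vertex of G appears in some bag (union = {a, b, c, d, e, f, g, h}); every edge is covered by a bag; and for each vertex v the set of bags containing v is connected in the bag tree. The decomposition is therefore valid. The largest bag has 4 vertices, so the width is 3.

Yes; width 3.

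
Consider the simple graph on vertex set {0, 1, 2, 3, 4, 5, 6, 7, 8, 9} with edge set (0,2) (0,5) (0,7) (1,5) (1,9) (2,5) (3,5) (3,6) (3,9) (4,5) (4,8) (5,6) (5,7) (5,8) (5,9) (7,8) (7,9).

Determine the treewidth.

A width-2 tree decomposition is:
Bags: B1 = {5, 7, 8}  B2 = {5, 7, 9}  B3 = {3, 5, 9}  B4 = {3, 5, 6}  B5 = {1, 5, 9}  B6 = {0, 5, 7}  B7 = {4, 5, 8}  B8 = {0, 2, 5}
Tree: B1–B2, B2–B3, B3–B4, B3–B5, B1–B6, B1–B7, B6–B8
Each bag holds 3 vertices, so the decomposition has width 2, which upper-bounds the treewidth. For the lower bound, the 3 vertices {1, 5, 9} are pairwise adjacent, and any tree decomposition puts a clique entirely inside one bag — forcing width ≥ 2. Combining the bounds, tw(G) = 2.

2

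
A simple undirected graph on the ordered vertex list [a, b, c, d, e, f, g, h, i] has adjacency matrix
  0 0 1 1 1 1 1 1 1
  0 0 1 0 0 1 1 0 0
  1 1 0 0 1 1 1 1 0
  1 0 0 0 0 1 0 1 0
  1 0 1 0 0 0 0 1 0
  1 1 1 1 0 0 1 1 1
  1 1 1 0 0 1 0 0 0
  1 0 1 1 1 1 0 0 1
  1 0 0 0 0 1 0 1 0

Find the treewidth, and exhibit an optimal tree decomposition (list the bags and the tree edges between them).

Each bag holds 4 vertices, so the decomposition has width 3, which upper-bounds the treewidth. On the other hand G contains the 4-clique {a, c, e, h}. A clique must lie in a single bag of any decomposition, so no decomposition can have width below 3. Combining the bounds, tw(G) = 3.

Treewidth 3.
One optimal decomposition is:
Bags: B1 = {a, c, f, h}  B2 = {a, f, h, i}  B3 = {a, d, f, h}  B4 = {a, c, f, g}  B5 = {b, c, f, g}  B6 = {a, c, e, h}
Tree: B1–B2, B2–B3, B1–B4, B4–B5, B1–B6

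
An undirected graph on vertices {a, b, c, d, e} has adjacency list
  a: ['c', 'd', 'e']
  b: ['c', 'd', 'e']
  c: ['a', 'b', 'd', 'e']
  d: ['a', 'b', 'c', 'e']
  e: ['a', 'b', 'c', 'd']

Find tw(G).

3

A width-3 tree decomposition is:
Bags: B1 = {b, c, d, e}  B2 = {a, c, d, e}
Tree: B1–B2
The largest bag has 4 vertices, giving width 3; this decomposition certifies tw(G) ≤ 3. On the other hand G contains the 4-clique {a, c, d, e}. A clique must lie in a single bag of any decomposition, so no decomposition can have width below 3. Hence tw(G) = 3 exactly.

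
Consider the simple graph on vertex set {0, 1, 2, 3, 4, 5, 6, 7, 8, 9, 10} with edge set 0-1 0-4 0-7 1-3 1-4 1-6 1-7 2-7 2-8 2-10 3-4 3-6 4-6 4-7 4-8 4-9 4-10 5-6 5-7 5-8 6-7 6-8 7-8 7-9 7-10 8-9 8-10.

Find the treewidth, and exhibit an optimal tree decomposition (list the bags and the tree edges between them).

Treewidth 3.
One such decomposition:
Bags: B1 = {4, 7, 8, 10}  B2 = {4, 7, 8, 9}  B3 = {4, 6, 7, 8}  B4 = {1, 4, 6, 7}  B5 = {1, 3, 4, 6}  B6 = {5, 6, 7, 8}  B7 = {2, 7, 8, 10}  B8 = {0, 1, 4, 7}
Tree: B1–B2, B2–B3, B3–B4, B4–B5, B3–B6, B1–B7, B4–B8

Every bag has size at most 4, so the width is 4 − 1 = 3 and tw(G) ≤ 3. For the lower bound, the 4 vertices {1, 3, 4, 6} are pairwise adjacent, and any tree decomposition puts a clique entirely inside one bag — forcing width ≥ 3. The upper and lower bounds meet at 3, so that is the treewidth.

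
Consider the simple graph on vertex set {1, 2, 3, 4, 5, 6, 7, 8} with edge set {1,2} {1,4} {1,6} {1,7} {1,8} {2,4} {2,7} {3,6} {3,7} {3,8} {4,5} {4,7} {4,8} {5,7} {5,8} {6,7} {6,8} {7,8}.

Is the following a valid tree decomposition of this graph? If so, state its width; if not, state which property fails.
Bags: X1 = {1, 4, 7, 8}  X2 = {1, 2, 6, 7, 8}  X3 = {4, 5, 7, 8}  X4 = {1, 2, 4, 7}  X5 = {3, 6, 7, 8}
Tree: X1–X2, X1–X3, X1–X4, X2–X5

A tree decomposition must satisfy three properties: every vertex lies in some bag; for every edge, both endpoints lie together in some bag; and for every vertex, the bags containing it form a connected subtree. Here bags containing vertex 2 are not connected in the tree, so the decomposition is invalid.

No — bags containing vertex 2 are not connected in the tree.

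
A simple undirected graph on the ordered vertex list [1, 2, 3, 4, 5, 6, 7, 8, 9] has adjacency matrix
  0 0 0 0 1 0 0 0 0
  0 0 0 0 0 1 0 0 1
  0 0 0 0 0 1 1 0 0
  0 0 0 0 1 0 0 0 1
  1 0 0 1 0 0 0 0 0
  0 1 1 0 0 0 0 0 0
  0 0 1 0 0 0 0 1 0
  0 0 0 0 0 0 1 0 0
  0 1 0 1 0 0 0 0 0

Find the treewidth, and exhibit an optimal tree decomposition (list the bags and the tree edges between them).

Every bag has size at most 2, so the width is 2 − 1 = 1 and tw(G) ≤ 1. Any graph with an edge has treewidth ≥ 1, and G has the edge 8–7. Combining the bounds, tw(G) = 1.

Treewidth 1.
Bags: B1 = {7, 8}  B2 = {3, 7}  B3 = {3, 6}  B4 = {2, 6}  B5 = {2, 9}  B6 = {4, 9}  B7 = {4, 5}  B8 = {1, 5}
Tree: B1–B2, B2–B3, B3–B4, B4–B5, B5–B6, B6–B7, B7–B8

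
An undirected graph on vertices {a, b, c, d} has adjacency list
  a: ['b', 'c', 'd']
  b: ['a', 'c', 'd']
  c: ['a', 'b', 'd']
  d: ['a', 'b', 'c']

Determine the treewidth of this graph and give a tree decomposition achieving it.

With just one bag of size 4, the width is 4 − 1 = 3, so tw(G) ≤ 3. Conversely, {a, b, c, d} is a clique of size 4, and the vertices of any clique must share a bag in every tree decomposition; so some bag has ≥ 4 vertices and tw(G) ≥ 3. Combining the bounds, tw(G) = 3.

Treewidth 3.
One such decomposition:
Bags: B1 = {a, b, c, d}
Tree: (single bag)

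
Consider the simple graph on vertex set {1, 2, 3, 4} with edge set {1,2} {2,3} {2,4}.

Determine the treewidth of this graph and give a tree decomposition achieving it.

Treewidth 1.
One such decomposition:
Bags: B1 = {2, 4}  B2 = {1, 2}  B3 = {2, 3}
Tree: B1–B2, B1–B3

Every bag has size at most 2, so the width is 2 − 1 = 1 and tw(G) ≤ 1. Since G has at least one edge (e.g. 2–4), it is not an edgeless graph, so tw(G) ≥ 1. Hence tw(G) = 1 exactly.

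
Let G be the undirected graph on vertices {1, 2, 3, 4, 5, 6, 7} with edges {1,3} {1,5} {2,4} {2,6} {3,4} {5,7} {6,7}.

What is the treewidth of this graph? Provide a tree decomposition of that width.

Treewidth 2.
One such decomposition:
Bags: B1 = {2, 4, 6}  B2 = {3, 4, 6}  B3 = {1, 3, 6}  B4 = {1, 5, 6}  B5 = {5, 6, 7}
Tree: B1–B2, B2–B3, B3–B4, B4–B5

The largest bag has 3 vertices, giving width 2; this decomposition certifies tw(G) ≤ 2. The edges 6–2–4–3–1–5–7–6 form a cycle, so G is not a tree and its treewidth is at least 2. Therefore the treewidth is 2.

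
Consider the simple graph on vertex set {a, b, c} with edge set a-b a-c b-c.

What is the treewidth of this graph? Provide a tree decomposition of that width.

With just one bag of size 3, the width is 3 − 1 = 2, so tw(G) ≤ 2. For the lower bound, the 3 vertices {a, b, c} are pairwise adjacent, and any tree decomposition puts a clique entirely inside one bag — forcing width ≥ 2. The upper and lower bounds meet at 2, so that is the treewidth.

Treewidth 2.
One optimal decomposition is:
Bags: B1 = {a, b, c}
Tree: (single bag)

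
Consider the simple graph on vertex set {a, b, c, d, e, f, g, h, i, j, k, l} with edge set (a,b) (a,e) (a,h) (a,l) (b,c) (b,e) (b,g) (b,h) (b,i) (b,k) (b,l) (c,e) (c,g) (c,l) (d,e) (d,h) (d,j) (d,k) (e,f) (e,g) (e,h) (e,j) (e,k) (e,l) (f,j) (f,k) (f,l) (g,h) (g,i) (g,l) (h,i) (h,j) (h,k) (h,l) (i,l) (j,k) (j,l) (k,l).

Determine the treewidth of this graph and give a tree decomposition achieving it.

Treewidth 4.
Bags: B1 = {d, e, h, j, k}  B2 = {e, h, j, k, l}  B3 = {b, e, h, k, l}  B4 = {b, e, g, h, l}  B5 = {b, g, h, i, l}  B6 = {b, c, e, g, l}  B7 = {a, b, e, h, l}  B8 = {e, f, j, k, l}
Tree: B1–B2, B2–B3, B3–B4, B4–B5, B4–B6, B4–B7, B2–B8

Each bag holds 5 vertices, so the decomposition has width 4, which upper-bounds the treewidth. For the lower bound, the 5 vertices {d, e, h, j, k} are pairwise adjacent, and any tree decomposition puts a clique entirely inside one bag — forcing width ≥ 4. The upper and lower bounds meet at 4, so that is the treewidth.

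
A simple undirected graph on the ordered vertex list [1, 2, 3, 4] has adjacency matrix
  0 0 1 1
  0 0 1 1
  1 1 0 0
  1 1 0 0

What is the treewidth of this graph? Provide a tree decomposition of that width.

Treewidth 2.
One such decomposition:
Bags: B1 = {2, 3, 4}  B2 = {1, 3, 4}
Tree: B1–B2

Each bag holds 3 vertices, so the decomposition has width 2, which upper-bounds the treewidth. The edges 3–2–4–1–3 form a cycle, so G is not a tree and its treewidth is at least 2. The upper and lower bounds meet at 2, so that is the treewidth.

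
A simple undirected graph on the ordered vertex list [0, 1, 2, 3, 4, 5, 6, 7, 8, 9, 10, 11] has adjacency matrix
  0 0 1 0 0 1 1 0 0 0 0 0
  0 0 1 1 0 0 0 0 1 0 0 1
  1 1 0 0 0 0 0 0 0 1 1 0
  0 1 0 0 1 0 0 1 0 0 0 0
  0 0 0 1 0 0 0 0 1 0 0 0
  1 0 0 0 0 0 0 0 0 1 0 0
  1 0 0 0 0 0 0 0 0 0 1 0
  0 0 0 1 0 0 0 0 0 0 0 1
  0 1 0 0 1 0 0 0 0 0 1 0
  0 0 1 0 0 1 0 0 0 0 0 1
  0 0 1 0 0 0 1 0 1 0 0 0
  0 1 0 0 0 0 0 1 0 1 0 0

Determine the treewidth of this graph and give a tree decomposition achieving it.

Treewidth 3.
One optimal decomposition is:
Bags: B1 = {3, 4, 7, 8}  B2 = {1, 3, 7, 8}  B3 = {1, 7, 8, 11}  B4 = {1, 8, 10, 11}  B5 = {1, 2, 10, 11}  B6 = {2, 9, 10, 11}  B7 = {2, 6, 9, 10}  B8 = {0, 2, 6, 9}  B9 = {0, 5, 6, 9}
Tree: B1–B2, B2–B3, B3–B4, B4–B5, B5–B6, B6–B7, B7–B8, B8–B9

The largest bag has 4 vertices, giving width 3; this decomposition certifies tw(G) ≤ 3. For the lower bound: the 4 vertex sets {3,4,7}, {8}, {1}, {2,9,10,11} are disjoint, each induces a connected subgraph, and every pair is joined by at least one edge of G. Contracting each set to a single vertex therefore yields K_{4} as a minor, and since treewidth is minor-monotone, tw(G) ≥ tw(K_{4}) = 3. Therefore the treewidth is 3.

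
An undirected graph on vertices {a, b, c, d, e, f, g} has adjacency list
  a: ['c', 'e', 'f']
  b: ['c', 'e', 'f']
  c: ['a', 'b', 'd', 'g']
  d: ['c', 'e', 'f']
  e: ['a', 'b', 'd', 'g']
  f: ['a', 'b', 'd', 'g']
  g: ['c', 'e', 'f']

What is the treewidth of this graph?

A width-3 tree decomposition is:
Bags: B1 = {c, e, f, g}  B2 = {a, c, e, f}  B3 = {b, c, e, f}  B4 = {c, d, e, f}
Tree: B1–B2, B2–B3, B3–B4
Each bag holds 4 vertices, so the decomposition has width 3, which upper-bounds the treewidth. For the lower bound: the 4 vertex sets {e,g}, {a,c}, {f}, {b} are disjoint, each induces a connected subgraph, and every pair is joined by at least one edge of G. Contracting each set to a single vertex therefore yields K_{4} as a minor, and since treewidth is minor-monotone, tw(G) ≥ tw(K_{4}) = 3. Combining the bounds, tw(G) = 3.

3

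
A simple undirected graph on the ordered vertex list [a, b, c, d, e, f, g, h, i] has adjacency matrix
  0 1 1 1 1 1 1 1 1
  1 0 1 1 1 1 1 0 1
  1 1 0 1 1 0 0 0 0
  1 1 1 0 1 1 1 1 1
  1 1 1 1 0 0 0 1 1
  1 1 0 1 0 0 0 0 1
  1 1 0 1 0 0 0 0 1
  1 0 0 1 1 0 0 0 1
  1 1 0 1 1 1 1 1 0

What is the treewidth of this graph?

4

A width-4 tree decomposition is:
Bags: B1 = {a, b, d, e, i}  B2 = {a, b, d, f, i}  B3 = {a, b, d, g, i}  B4 = {a, b, c, d, e}  B5 = {a, d, e, h, i}
Tree: B1–B2, B1–B3, B1–B4, B1–B5
The largest bag has 5 vertices, giving width 4; this decomposition certifies tw(G) ≤ 4. On the other hand G contains the 5-clique {a, d, e, h, i}. A clique must lie in a single bag of any decomposition, so no decomposition can have width below 4. Hence tw(G) = 4 exactly.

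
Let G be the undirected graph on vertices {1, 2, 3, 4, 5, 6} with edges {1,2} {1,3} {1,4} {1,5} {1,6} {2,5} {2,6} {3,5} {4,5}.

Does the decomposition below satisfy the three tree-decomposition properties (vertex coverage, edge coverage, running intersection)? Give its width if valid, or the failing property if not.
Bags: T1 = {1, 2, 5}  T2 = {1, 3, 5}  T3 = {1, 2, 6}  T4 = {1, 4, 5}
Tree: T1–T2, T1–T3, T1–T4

Yes; width 2.

Every vertex of G appears in some bag (union = {1, 2, 3, 4, 5, 6}); every edge is covered by a bag; and for each vertex v the set of bags containing v is connected in the bag tree. The decomposition is therefore valid. The largest bag has 3 vertices, so the width is 2.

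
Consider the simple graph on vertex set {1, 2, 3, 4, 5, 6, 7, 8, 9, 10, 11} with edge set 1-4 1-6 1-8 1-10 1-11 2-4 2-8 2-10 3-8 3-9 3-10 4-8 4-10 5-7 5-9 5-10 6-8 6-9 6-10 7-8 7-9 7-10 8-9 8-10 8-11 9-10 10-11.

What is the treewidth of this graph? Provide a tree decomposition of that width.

Each bag holds 4 vertices, so the decomposition has width 3, which upper-bounds the treewidth. On the other hand G contains the 4-clique {1, 8, 10, 11}. A clique must lie in a single bag of any decomposition, so no decomposition can have width below 3. Hence tw(G) = 3 exactly.

Treewidth 3.
One optimal decomposition is:
Bags: B1 = {1, 6, 8, 10}  B2 = {6, 8, 9, 10}  B3 = {3, 8, 9, 10}  B4 = {7, 8, 9, 10}  B5 = {5, 7, 9, 10}  B6 = {1, 8, 10, 11}  B7 = {1, 4, 8, 10}  B8 = {2, 4, 8, 10}
Tree: B1–B2, B2–B3, B2–B4, B4–B5, B1–B6, B6–B7, B7–B8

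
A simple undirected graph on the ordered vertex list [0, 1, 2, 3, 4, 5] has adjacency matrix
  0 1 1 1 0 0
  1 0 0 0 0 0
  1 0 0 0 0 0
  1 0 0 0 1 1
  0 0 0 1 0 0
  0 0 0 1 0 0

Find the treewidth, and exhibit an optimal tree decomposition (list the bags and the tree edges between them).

Each bag holds 2 vertices, so the decomposition has width 1, which upper-bounds the treewidth. G has an edge, so its treewidth is at least 1. The upper and lower bounds meet at 1, so that is the treewidth.

Treewidth 1.
Bags: B1 = {3, 5}  B2 = {0, 3}  B3 = {3, 4}  B4 = {0, 2}  B5 = {0, 1}
Tree: B1–B2, B2–B3, B2–B4, B2–B5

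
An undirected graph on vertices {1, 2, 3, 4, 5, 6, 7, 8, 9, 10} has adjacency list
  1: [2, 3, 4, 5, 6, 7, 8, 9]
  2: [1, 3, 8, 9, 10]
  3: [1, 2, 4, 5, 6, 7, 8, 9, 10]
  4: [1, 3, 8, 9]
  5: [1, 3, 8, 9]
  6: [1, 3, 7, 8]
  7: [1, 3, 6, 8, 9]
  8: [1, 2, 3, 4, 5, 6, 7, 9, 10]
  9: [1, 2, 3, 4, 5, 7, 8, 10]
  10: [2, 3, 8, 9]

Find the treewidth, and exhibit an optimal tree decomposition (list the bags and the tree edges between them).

Every bag has size at most 5, so the width is 5 − 1 = 4 and tw(G) ≤ 4. Conversely, {1, 2, 3, 8, 9} is a clique of size 5, and the vertices of any clique must share a bag in every tree decomposition; so some bag has ≥ 5 vertices and tw(G) ≥ 4. Therefore the treewidth is 4.

Treewidth 4.
One such decomposition:
Bags: B1 = {2, 3, 8, 9, 10}  B2 = {1, 2, 3, 8, 9}  B3 = {1, 3, 4, 8, 9}  B4 = {1, 3, 7, 8, 9}  B5 = {1, 3, 5, 8, 9}  B6 = {1, 3, 6, 7, 8}
Tree: B1–B2, B2–B3, B2–B4, B3–B5, B4–B6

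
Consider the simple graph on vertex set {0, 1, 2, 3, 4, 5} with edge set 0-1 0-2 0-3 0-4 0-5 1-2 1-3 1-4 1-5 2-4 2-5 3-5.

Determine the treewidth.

3

A width-3 tree decomposition is:
Bags: B1 = {0, 1, 3, 5}  B2 = {0, 1, 2, 5}  B3 = {0, 1, 2, 4}
Tree: B1–B2, B2–B3
The largest bag has 4 vertices, giving width 3; this decomposition certifies tw(G) ≤ 3. On the other hand G contains the 4-clique {0, 1, 2, 4}. A clique must lie in a single bag of any decomposition, so no decomposition can have width below 3. The upper and lower bounds meet at 3, so that is the treewidth.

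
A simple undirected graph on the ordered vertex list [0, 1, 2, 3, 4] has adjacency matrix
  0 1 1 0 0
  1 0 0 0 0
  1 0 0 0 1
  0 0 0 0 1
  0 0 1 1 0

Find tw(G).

1

A width-1 tree decomposition is:
Bags: B1 = {0, 1}  B2 = {0, 2}  B3 = {2, 4}  B4 = {3, 4}
Tree: B1–B2, B2–B3, B3–B4
Each bag holds 2 vertices, so the decomposition has width 1, which upper-bounds the treewidth. Any graph with an edge has treewidth ≥ 1, and G has the edge 1–0. The upper and lower bounds meet at 1, so that is the treewidth.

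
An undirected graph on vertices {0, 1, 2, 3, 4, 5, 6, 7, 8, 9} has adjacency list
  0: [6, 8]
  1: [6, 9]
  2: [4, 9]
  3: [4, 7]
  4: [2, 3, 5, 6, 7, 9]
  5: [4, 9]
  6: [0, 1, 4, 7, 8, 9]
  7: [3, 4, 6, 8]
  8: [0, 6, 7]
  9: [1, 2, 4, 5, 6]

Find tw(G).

A width-2 tree decomposition is:
Bags: B1 = {6, 7, 8}  B2 = {4, 6, 7}  B3 = {4, 6, 9}  B4 = {0, 6, 8}  B5 = {4, 5, 9}  B6 = {1, 6, 9}  B7 = {3, 4, 7}  B8 = {2, 4, 9}
Tree: B1–B2, B2–B3, B1–B4, B3–B5, B3–B6, B2–B7, B3–B8
Each bag holds 3 vertices, so the decomposition has width 2, which upper-bounds the treewidth. For the lower bound, the 3 vertices {0, 6, 8} are pairwise adjacent, and any tree decomposition puts a clique entirely inside one bag — forcing width ≥ 2. Combining the bounds, tw(G) = 2.

2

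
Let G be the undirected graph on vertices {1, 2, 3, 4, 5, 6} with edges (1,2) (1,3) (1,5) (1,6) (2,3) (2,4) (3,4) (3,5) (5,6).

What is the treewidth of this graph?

2

A width-2 tree decomposition is:
Bags: B1 = {1, 5, 6}  B2 = {1, 3, 5}  B3 = {1, 2, 3}  B4 = {2, 3, 4}
Tree: B1–B2, B2–B3, B3–B4
Each bag holds 3 vertices, so the decomposition has width 2, which upper-bounds the treewidth. For the lower bound, the 3 vertices {1, 2, 3} are pairwise adjacent, and any tree decomposition puts a clique entirely inside one bag — forcing width ≥ 2. Hence tw(G) = 2 exactly.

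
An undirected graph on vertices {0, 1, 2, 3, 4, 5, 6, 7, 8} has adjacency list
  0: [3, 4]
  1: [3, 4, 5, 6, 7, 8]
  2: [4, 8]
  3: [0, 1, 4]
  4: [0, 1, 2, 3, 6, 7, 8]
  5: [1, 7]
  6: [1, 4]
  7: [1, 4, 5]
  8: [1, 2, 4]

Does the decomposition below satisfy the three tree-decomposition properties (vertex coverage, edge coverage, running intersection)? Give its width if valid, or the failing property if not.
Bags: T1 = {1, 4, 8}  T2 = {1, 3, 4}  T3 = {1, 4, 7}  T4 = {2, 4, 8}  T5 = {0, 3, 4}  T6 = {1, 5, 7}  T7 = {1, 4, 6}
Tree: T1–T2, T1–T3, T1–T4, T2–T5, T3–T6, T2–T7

Checking the three conditions: (i) the bags cover all of {0, 1, 2, 3, 4, 5, 6, 7, 8}; (ii) for each edge, some bag contains both endpoints; (iii) the bags containing any fixed vertex form a subtree. All hold, so the decomposition is valid with width 3 − 1 = 2.

Yes; width 2.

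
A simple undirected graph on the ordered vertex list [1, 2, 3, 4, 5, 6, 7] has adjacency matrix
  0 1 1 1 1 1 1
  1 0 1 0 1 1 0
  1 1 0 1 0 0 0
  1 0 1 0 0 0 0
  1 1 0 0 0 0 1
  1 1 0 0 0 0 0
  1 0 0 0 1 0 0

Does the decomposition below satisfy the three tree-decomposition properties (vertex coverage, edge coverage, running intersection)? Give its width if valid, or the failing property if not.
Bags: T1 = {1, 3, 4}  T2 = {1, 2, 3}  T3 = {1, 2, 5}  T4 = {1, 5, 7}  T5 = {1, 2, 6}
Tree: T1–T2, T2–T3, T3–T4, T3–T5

Yes; width 2.

Every vertex of G appears in some bag (union = {1, 2, 3, 4, 5, 6, 7}); every edge is covered by a bag; and for each vertex v the set of bags containing v is connected in the bag tree. The decomposition is therefore valid. The largest bag has 3 vertices, so the width is 2.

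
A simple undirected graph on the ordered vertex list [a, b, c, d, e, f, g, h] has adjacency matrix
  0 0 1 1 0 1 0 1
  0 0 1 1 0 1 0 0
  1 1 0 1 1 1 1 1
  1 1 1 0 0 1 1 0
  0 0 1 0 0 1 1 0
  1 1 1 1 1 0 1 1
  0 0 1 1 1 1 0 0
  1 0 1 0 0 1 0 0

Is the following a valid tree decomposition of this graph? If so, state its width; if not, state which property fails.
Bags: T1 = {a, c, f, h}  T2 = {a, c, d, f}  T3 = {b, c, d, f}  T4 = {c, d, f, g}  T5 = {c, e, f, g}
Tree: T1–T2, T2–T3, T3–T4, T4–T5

Every vertex of G appears in some bag (union = {a, b, c, d, e, f, g, h}); every edge is covered by a bag; and for each vertex v the set of bags containing v is connected in the bag tree. The decomposition is therefore valid. The largest bag has 4 vertices, so the width is 3.

Yes; width 3.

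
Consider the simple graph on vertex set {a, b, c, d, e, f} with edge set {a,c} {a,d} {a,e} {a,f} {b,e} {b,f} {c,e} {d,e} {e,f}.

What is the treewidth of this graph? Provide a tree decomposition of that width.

Each bag holds 3 vertices, so the decomposition has width 2, which upper-bounds the treewidth. On the other hand G contains the 3-clique {a, d, e}. A clique must lie in a single bag of any decomposition, so no decomposition can have width below 2. Hence tw(G) = 2 exactly.

Treewidth 2.
Bags: B1 = {a, c, e}  B2 = {a, e, f}  B3 = {a, d, e}  B4 = {b, e, f}
Tree: B1–B2, B2–B3, B2–B4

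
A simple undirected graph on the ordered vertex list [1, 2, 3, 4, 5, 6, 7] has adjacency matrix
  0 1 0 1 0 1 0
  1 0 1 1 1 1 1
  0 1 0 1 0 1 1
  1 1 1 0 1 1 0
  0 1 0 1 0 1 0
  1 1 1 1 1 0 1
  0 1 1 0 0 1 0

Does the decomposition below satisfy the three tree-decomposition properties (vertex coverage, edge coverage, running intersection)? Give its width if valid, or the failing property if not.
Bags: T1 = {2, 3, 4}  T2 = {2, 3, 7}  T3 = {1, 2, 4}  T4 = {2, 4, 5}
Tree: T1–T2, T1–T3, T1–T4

A tree decomposition must satisfy three properties: every vertex lies in some bag; for every edge, both endpoints lie together in some bag; and for every vertex, the bags containing it form a connected subtree. Here vertex 6 appears in no bag, so the decomposition is invalid.

No — vertex 6 appears in no bag.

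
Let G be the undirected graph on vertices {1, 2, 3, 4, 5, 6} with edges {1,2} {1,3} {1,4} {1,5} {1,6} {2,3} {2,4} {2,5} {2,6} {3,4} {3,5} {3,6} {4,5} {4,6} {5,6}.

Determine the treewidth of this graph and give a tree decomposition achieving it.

A single bag containing all 6 vertices is trivially a valid decomposition of width 5. On the other hand G contains the 6-clique {1, 2, 3, 4, 5, 6}. A clique must lie in a single bag of any decomposition, so no decomposition can have width below 5. Therefore the treewidth is 5.

Treewidth 5.
One optimal decomposition is:
Bags: B1 = {1, 2, 3, 4, 5, 6}
Tree: (single bag)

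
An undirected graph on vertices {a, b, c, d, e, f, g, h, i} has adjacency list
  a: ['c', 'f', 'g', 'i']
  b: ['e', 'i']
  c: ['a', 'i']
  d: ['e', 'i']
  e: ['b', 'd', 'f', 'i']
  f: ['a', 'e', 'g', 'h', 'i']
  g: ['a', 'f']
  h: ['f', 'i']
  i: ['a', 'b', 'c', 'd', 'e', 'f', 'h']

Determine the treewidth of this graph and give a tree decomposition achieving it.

Every bag has size at most 3, so the width is 3 − 1 = 2 and tw(G) ≤ 2. For the lower bound, the 3 vertices {a, f, g} are pairwise adjacent, and any tree decomposition puts a clique entirely inside one bag — forcing width ≥ 2. Combining the bounds, tw(G) = 2.

Treewidth 2.
One optimal decomposition is:
Bags: B1 = {e, f, i}  B2 = {b, e, i}  B3 = {a, f, i}  B4 = {d, e, i}  B5 = {a, f, g}  B6 = {a, c, i}  B7 = {f, h, i}
Tree: B1–B2, B1–B3, B1–B4, B3–B5, B3–B6, B3–B7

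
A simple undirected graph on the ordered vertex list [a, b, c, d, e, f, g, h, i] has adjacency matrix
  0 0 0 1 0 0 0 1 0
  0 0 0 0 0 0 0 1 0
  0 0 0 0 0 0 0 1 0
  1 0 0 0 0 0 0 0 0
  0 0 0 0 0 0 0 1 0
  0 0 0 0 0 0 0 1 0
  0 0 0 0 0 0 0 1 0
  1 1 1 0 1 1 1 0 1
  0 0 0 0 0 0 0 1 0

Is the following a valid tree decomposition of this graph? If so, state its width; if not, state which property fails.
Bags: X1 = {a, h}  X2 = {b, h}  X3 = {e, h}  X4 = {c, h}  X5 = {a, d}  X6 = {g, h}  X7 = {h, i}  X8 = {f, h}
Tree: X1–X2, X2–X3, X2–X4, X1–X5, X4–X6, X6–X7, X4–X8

Vertex coverage: the bags together contain {a, b, c, d, e, f, g, h, i}, the full vertex set. Edge coverage: each edge of G has both endpoints in at least one bag. Running intersection: for every vertex, the bags containing it form a connected subtree. All three properties hold, so this is a valid tree decomposition of width max|bag| − 1 = 1, and hence tw(G) ≤ 1.

Yes; width 1.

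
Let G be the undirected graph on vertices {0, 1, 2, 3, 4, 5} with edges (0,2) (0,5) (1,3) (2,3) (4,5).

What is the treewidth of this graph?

1

A width-1 tree decomposition is:
Bags: B1 = {2, 3}  B2 = {0, 2}  B3 = {0, 5}  B4 = {1, 3}  B5 = {4, 5}
Tree: B1–B2, B2–B3, B1–B4, B3–B5
Each bag holds 2 vertices, so the decomposition has width 1, which upper-bounds the treewidth. G has an edge, so its treewidth is at least 1. Therefore the treewidth is 1.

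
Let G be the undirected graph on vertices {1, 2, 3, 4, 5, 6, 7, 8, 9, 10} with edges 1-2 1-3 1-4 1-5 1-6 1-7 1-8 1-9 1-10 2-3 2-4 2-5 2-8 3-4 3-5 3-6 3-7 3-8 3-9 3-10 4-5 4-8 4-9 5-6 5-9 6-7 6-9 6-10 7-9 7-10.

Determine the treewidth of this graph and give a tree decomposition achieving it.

Treewidth 4.
One such decomposition:
Bags: B1 = {1, 3, 5, 6, 9}  B2 = {1, 3, 6, 7, 9}  B3 = {1, 3, 4, 5, 9}  B4 = {1, 3, 6, 7, 10}  B5 = {1, 2, 3, 4, 5}  B6 = {1, 2, 3, 4, 8}
Tree: B1–B2, B1–B3, B2–B4, B3–B5, B5–B6

Every bag has size at most 5, so the width is 5 − 1 = 4 and tw(G) ≤ 4. For the lower bound, the 5 vertices {1, 3, 6, 7, 10} are pairwise adjacent, and any tree decomposition puts a clique entirely inside one bag — forcing width ≥ 4. The upper and lower bounds meet at 4, so that is the treewidth.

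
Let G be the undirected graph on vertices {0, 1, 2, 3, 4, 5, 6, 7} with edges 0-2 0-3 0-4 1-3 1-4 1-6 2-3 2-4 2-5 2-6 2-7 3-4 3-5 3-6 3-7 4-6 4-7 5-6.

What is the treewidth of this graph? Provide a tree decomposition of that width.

Treewidth 3.
One such decomposition:
Bags: B1 = {2, 3, 4, 6}  B2 = {1, 3, 4, 6}  B3 = {0, 2, 3, 4}  B4 = {2, 3, 5, 6}  B5 = {2, 3, 4, 7}
Tree: B1–B2, B1–B3, B1–B4, B1–B5

The largest bag has 4 vertices, giving width 3; this decomposition certifies tw(G) ≤ 3. Conversely, {1, 3, 4, 6} is a clique of size 4, and the vertices of any clique must share a bag in every tree decomposition; so some bag has ≥ 4 vertices and tw(G) ≥ 3. Therefore the treewidth is 3.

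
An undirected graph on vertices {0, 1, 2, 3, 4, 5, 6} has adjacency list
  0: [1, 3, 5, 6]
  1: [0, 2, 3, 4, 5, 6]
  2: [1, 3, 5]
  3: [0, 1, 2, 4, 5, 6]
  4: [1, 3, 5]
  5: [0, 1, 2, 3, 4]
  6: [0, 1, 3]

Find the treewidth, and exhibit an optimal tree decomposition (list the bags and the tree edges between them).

Treewidth 3.
One such decomposition:
Bags: B1 = {1, 3, 4, 5}  B2 = {0, 1, 3, 5}  B3 = {1, 2, 3, 5}  B4 = {0, 1, 3, 6}
Tree: B1–B2, B1–B3, B2–B4

Each bag holds 4 vertices, so the decomposition has width 3, which upper-bounds the treewidth. On the other hand G contains the 4-clique {0, 1, 3, 5}. A clique must lie in a single bag of any decomposition, so no decomposition can have width below 3. Therefore the treewidth is 3.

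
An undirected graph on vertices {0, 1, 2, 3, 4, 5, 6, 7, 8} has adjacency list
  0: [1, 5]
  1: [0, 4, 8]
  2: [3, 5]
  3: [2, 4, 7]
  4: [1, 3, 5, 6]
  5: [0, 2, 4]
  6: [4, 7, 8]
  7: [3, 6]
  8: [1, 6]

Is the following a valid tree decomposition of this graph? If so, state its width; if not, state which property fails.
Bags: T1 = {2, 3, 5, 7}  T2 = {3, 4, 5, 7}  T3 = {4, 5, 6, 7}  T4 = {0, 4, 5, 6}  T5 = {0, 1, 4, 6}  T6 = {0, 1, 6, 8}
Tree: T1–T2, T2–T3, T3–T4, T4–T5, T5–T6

Every vertex of G appears in some bag (union = {0, 1, 2, 3, 4, 5, 6, 7, 8}); every edge is covered by a bag; and for each vertex v the set of bags containing v is connected in the bag tree. The decomposition is therefore valid. The largest bag has 4 vertices, so the width is 3.

Yes; width 3.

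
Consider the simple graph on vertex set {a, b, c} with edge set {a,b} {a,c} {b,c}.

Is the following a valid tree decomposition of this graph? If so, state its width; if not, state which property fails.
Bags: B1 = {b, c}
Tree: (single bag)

A tree decomposition must satisfy three properties: every vertex lies in some bag; for every edge, both endpoints lie together in some bag; and for every vertex, the bags containing it form a connected subtree. Here vertex a appears in no bag, so the decomposition is invalid.

No — vertex a appears in no bag.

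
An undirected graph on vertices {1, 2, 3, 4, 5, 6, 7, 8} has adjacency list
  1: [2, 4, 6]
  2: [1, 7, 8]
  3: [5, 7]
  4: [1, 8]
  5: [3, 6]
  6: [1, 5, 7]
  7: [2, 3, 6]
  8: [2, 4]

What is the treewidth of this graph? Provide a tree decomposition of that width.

Every bag has size at most 3, so the width is 3 − 1 = 2 and tw(G) ≤ 2. For the lower bound, G contains the cycle 5–3–7–6–5, so G is not a forest; only forests have treewidth ≤ 1, hence tw(G) ≥ 2. Therefore the treewidth is 2.

Treewidth 2.
One optimal decomposition is:
Bags: B1 = {3, 5, 6}  B2 = {3, 6, 7}  B3 = {1, 6, 7}  B4 = {1, 2, 7}  B5 = {1, 2, 4}  B6 = {2, 4, 8}
Tree: B1–B2, B2–B3, B3–B4, B4–B5, B5–B6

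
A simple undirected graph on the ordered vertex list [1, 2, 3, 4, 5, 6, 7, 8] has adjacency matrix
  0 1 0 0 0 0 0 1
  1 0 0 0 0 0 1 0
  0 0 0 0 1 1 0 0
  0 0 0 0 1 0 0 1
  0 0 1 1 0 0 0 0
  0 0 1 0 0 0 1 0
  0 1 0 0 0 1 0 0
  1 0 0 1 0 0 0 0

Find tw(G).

A width-2 tree decomposition is:
Bags: B1 = {3, 6, 7}  B2 = {3, 5, 7}  B3 = {4, 5, 7}  B4 = {4, 7, 8}  B5 = {1, 7, 8}  B6 = {1, 2, 7}
Tree: B1–B2, B2–B3, B3–B4, B4–B5, B5–B6
Every bag has size at most 3, so the width is 3 − 1 = 2 and tw(G) ≤ 2. The edges 7–6–3–5–4–8–1–2–7 form a cycle, so G is not a tree and its treewidth is at least 2. The upper and lower bounds meet at 2, so that is the treewidth.

2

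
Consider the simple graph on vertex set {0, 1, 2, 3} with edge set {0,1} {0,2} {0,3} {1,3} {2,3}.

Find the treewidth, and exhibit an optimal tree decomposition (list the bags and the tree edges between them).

Treewidth 2.
Bags: B1 = {0, 2, 3}  B2 = {0, 1, 3}
Tree: B1–B2

Every bag has size at most 3, so the width is 3 − 1 = 2 and tw(G) ≤ 2. Conversely, {0, 1, 3} is a clique of size 3, and the vertices of any clique must share a bag in every tree decomposition; so some bag has ≥ 3 vertices and tw(G) ≥ 2. Hence tw(G) = 2 exactly.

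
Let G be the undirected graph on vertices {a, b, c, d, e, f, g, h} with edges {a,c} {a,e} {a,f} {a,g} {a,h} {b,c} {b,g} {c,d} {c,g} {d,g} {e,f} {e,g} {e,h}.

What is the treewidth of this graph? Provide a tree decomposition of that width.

The largest bag has 3 vertices, giving width 2; this decomposition certifies tw(G) ≤ 2. For the lower bound, the 3 vertices {a, e, g} are pairwise adjacent, and any tree decomposition puts a clique entirely inside one bag — forcing width ≥ 2. Hence tw(G) = 2 exactly.

Treewidth 2.
One optimal decomposition is:
Bags: B1 = {a, c, g}  B2 = {c, d, g}  B3 = {a, e, g}  B4 = {a, e, f}  B5 = {b, c, g}  B6 = {a, e, h}
Tree: B1–B2, B1–B3, B3–B4, B1–B5, B3–B6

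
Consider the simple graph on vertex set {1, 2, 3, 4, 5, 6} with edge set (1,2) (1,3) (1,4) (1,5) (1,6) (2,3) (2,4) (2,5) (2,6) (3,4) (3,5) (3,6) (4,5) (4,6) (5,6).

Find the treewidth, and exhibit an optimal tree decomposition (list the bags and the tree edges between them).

With just one bag of size 6, the width is 6 − 1 = 5, so tw(G) ≤ 5. On the other hand G contains the 6-clique {1, 2, 3, 4, 5, 6}. A clique must lie in a single bag of any decomposition, so no decomposition can have width below 5. Hence tw(G) = 5 exactly.

Treewidth 5.
One optimal decomposition is:
Bags: B1 = {1, 2, 3, 4, 5, 6}
Tree: (single bag)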